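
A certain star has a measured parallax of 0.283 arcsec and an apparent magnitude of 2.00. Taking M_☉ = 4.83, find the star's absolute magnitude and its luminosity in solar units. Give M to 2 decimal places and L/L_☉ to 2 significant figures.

M ≈ 4.26; L/L_☉ ≈ 1.7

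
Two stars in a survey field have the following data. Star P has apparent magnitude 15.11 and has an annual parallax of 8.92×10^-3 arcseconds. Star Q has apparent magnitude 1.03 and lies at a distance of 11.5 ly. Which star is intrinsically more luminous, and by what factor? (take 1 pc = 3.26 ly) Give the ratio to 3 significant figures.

Star P: d = 1/p = 1/8.92×10^-3″ = 112.1 pc
Star P: M = m − 5 log₁₀ d + 5 = 15.11 − 5·2.0496 + 5 = 9.862
Star Q: d = 11.5 ly / 3.26 = 3.528 pc
Star Q: M = m − 5 log₁₀ d + 5 = 1.03 − 5·0.5475 + 5 = 3.293
ΔM = M_P − M_Q = 9.862 − (3.293) = 6.569; smaller M is more luminous → Star Q.
L ratio = 10^(0.4 |ΔM|) = 10^2.628 = 424.3

Star Q is more luminous, by a factor of 424.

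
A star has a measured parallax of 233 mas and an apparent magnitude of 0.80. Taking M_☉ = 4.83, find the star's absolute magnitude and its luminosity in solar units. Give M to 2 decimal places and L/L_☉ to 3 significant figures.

M ≈ 2.64; L/L_☉ ≈ 7.54

d = 1/p = 1000/233 mas = 4.292 pc
M = m − 5 log₁₀ d + 5 = 0.80 − 5·0.6326 + 5 = 2.637
M − M_☉ = 2.637 − 4.83 = -2.193
L/L_☉ = 10^(−0.4 × -2.193) = 7.539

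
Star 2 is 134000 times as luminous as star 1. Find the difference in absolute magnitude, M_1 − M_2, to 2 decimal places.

M_1 − M_2 ≈ 12.82

Pogson: ΔM = −2.5 log₁₀(ratio) = −2.5 log₁₀(134000) = −2.5 × 5.1271 = -12.818
Star 2 is brighter so has the smaller magnitude: M_1 − M_2 is positive.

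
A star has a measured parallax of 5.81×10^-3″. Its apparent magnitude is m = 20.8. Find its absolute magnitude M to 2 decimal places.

M ≈ 14.62

d = 1/p = 1/5.81×10^-3″ = 172.1 pc
5 log₁₀(d/10 pc) = 5 log₁₀(172.1) − 5 = 6.179
M = m − 5 log₁₀(d/10) = 20.8 − 6.179 = 14.621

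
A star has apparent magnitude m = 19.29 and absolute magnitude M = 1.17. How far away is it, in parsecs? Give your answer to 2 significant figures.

d ≈ 42000 pc

μ = m − M = 18.120
m − M = 5 log₁₀ d − 5
log₁₀ d = (m − M)/5 + 1 = 4.6240
d = 10^4.6240 = 42070 pc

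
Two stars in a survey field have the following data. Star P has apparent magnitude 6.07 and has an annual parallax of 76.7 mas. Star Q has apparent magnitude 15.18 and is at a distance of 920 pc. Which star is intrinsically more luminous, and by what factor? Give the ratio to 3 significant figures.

Star P: p = 76.7 mas = 0.0767″ → d = 1/p = 13.04 pc
Star P: M = m − 5 log₁₀ d + 5 = 6.07 − 5·1.1152 + 5 = 5.494
Star Q: M = m − 5 log₁₀ d + 5 = 15.18 − 5·2.9638 + 5 = 5.361
ΔM = M_P − M_Q = 5.494 − (5.361) = 0.133; smaller M is more luminous → Star Q.
L ratio = 10^(0.4 |ΔM|) = 10^0.053 = 1.130

Star Q is more luminous, by a factor of 1.13.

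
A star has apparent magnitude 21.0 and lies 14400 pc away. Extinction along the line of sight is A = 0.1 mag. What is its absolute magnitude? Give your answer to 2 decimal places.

M ≈ 5.11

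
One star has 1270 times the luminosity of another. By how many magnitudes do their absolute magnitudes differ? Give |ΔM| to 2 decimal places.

|ΔM| ≈ 7.76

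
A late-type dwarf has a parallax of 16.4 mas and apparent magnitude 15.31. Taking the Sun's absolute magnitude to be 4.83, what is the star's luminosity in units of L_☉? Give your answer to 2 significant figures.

L/L_☉ ≈ 2.4×10^-3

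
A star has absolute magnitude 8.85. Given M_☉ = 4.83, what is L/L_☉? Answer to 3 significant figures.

L/L_☉ ≈ 0.0247

M − M_☉ = 8.85 − 4.83 = 4.020
L/L_☉ = 10^(−0.4 (M − M_☉)) = 10^-1.608 = 0.02466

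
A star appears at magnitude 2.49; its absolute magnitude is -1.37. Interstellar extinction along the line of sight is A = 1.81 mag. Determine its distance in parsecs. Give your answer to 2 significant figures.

m − M = 5 log₁₀(d/10 pc) + A  ⇒  2.49 − (-1.37) − 1.81 = 5 log₁₀(d/10)
2.050 = 5 log₁₀(d/10)
log₁₀ d = (m − M − A)/5 + 1 = 1.4100
d = 10^1.4100 = 25.70 pc

d ≈ 26 pc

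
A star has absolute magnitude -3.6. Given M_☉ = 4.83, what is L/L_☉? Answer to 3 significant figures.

L/L_☉ ≈ 2360

M − M_☉ = -3.6 − 4.83 = -8.430
L/L_☉ = 10^(−0.4 (M − M_☉)) = 10^3.372 = 2355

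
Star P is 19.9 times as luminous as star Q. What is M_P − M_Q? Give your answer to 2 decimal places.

M_P − M_Q ≈ -3.25

Pogson: ΔM = −2.5 log₁₀(ratio) = −2.5 log₁₀(19.9) = −2.5 × 1.2989 = -3.247
Star P is brighter, so it has the smaller magnitude: the difference is negative.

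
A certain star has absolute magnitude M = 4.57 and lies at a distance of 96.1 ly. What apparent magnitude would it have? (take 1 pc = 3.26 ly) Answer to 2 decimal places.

d = 96.1 ly / 3.26 = 29.48 pc
m = M + 5 log₁₀ d − 5 = 4.57 + 5·1.4695 − 5 = 6.918

m ≈ 6.92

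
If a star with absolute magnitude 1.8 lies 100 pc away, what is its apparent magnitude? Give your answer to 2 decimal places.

m = M + 5 log₁₀ d − 5 = 1.8 + 5·2.0000 − 5 = 6.800

m ≈ 6.80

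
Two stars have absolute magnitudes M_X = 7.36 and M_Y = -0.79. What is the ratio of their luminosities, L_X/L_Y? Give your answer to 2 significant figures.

ΔM = M_X − M_Y = 8.15
L_X/L_Y = 10^(−0.4 ΔM) = 10^-3.260 = 5.495×10^-4

L_X/L_Y ≈ 5.5×10^-4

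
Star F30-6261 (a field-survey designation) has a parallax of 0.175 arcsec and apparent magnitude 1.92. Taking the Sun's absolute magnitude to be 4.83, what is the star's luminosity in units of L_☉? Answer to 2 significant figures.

L/L_☉ ≈ 4.8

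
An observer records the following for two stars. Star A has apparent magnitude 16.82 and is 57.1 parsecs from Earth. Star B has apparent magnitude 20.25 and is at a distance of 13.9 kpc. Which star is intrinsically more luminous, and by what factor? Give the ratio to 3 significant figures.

Star A: M = m − 5 log₁₀ d + 5 = 16.82 − 5·1.7566 + 5 = 13.037
Star B: d = 13.9 kpc = 13900 pc
Star B: M = m − 5 log₁₀ d + 5 = 20.25 − 5·4.1430 + 5 = 4.535
ΔM = M_A − M_B = 13.037 − (4.535) = 8.502; smaller M is more luminous → Star B.
L ratio = 10^(0.4 |ΔM|) = 10^3.401 = 2516

Star B is more luminous, by a factor of 2520.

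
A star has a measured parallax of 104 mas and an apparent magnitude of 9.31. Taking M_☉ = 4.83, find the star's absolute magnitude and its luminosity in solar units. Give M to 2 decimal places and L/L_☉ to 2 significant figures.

M ≈ 9.40; L/L_☉ ≈ 0.015

d = 1/p = 1000/104 mas = 9.615 pc
M = m − 5 log₁₀ d + 5 = 9.31 − 5·0.9830 + 5 = 9.395
M − M_☉ = 9.395 − 4.83 = 4.565
L/L_☉ = 10^(−0.4 × 4.565) = 0.01493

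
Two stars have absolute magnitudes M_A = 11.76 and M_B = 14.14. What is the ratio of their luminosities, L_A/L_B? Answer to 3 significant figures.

L_A/L_B ≈ 8.95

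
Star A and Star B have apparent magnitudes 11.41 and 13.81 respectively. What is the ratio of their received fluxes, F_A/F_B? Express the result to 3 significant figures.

F_A/F_B ≈ 9.12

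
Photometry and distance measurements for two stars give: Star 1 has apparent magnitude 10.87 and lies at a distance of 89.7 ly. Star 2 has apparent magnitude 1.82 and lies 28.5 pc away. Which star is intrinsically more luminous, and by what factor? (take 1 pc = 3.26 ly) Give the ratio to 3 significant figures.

Star 2 is more luminous, by a factor of 4470.

Star 1: d = 89.7 ly / 3.26 = 27.52 pc
Star 1: M = m − 5 log₁₀ d + 5 = 10.87 − 5·1.4396 + 5 = 8.672
Star 2: M = m − 5 log₁₀ d + 5 = 1.82 − 5·1.4548 + 5 = -0.454
ΔM = M_1 − M_2 = 8.672 − (-0.454) = 9.126; smaller M is more luminous → Star 2.
L ratio = 10^(0.4 |ΔM|) = 10^3.651 = 4472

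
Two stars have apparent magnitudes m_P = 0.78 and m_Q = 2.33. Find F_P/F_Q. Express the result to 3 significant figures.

F_P/F_Q ≈ 4.17

Δm = 0.78 − (2.33) = -1.55
Flux ratio = 10^(−0.4 Δm) = 10^(−0.4 × -1.55) = 10^0.620 = 4.169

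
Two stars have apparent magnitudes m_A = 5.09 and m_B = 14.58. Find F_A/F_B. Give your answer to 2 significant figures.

F_A/F_B ≈ 6300

Δm = 5.09 − (14.58) = -9.49
Flux ratio = 10^(−0.4 Δm) = 10^(−0.4 × -9.49) = 10^3.796 = 6252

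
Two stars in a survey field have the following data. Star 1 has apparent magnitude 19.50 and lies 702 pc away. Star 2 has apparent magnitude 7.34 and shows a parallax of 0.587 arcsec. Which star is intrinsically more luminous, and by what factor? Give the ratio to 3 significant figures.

Star 1: M = m − 5 log₁₀ d + 5 = 19.50 − 5·2.8463 + 5 = 10.268
Star 2: d = 1/p = 1/0.587″ = 1.704 pc
Star 2: M = m − 5 log₁₀ d + 5 = 7.34 − 5·0.2314 + 5 = 11.183
ΔM = M_1 − M_2 = 10.268 − (11.183) = -0.915; smaller M is more luminous → Star 1.
L ratio = 10^(0.4 |ΔM|) = 10^0.366 = 2.322

Star 1 is more luminous, by a factor of 2.32.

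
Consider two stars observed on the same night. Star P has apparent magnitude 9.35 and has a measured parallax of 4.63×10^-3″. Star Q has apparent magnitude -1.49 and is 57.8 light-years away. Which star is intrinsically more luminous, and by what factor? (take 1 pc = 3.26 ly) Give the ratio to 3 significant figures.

Star Q is more luminous, by a factor of 146.

Star P: d = 1/p = 1/4.63×10^-3″ = 216.0 pc
Star P: M = m − 5 log₁₀ d + 5 = 9.35 − 5·2.3344 + 5 = 2.678
Star Q: d = 57.8 ly / 3.26 = 17.73 pc
Star Q: M = m − 5 log₁₀ d + 5 = -1.49 − 5·1.2487 + 5 = -2.734
ΔM = M_P − M_Q = 2.678 − (-2.734) = 5.411; smaller M is more luminous → Star Q.
L ratio = 10^(0.4 |ΔM|) = 10^2.165 = 146.1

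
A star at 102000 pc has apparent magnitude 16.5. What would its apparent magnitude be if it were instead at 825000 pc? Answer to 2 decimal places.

m ≈ 21.04

Flux ∝ 1/d², so Δm = 5 log₁₀(d₂/d₁) = 5 log₁₀(825000/102000) = 4.539
m₂ = m₁ + Δm = 16.5 + (4.539) = 21.039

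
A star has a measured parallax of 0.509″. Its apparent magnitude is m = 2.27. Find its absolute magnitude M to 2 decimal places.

M ≈ 5.80

d = 1/p = 1/0.509″ = 1.965 pc
5 log₁₀(d/10 pc) = 5 log₁₀(1.965) − 5 = -3.534
M = m − 5 log₁₀(d/10) = 2.27 + 3.534 = 5.804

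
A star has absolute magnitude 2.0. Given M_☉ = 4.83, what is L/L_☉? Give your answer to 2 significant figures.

M − M_☉ = 2.0 − 4.83 = -2.830
L/L_☉ = 10^(−0.4 (M − M_☉)) = 10^1.132 = 13.55

L/L_☉ ≈ 14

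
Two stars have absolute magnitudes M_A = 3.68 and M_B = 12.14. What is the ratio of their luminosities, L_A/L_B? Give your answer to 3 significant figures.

ΔM = M_A − M_B = -8.46
L_A/L_B = 10^(−0.4 ΔM) = 10^3.384 = 2421

L_A/L_B ≈ 2420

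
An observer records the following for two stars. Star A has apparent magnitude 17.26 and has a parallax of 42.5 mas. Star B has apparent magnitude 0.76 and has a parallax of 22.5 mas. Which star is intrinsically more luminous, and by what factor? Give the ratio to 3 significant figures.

Star A: p = 42.5 mas = 0.0425″ → d = 1/p = 23.53 pc
Star A: M = m − 5 log₁₀ d + 5 = 17.26 − 5·1.3716 + 5 = 15.402
Star B: p = 22.5 mas = 0.0225″ → d = 1/p = 44.44 pc
Star B: M = m − 5 log₁₀ d + 5 = 0.76 − 5·1.6478 + 5 = -2.479
ΔM = M_A − M_B = 15.402 − (-2.479) = 17.881; smaller M is more luminous → Star B.
L ratio = 10^(0.4 |ΔM|) = 10^7.152 = 1.420×10^7

Star B is more luminous, by a factor of 1.42×10^7.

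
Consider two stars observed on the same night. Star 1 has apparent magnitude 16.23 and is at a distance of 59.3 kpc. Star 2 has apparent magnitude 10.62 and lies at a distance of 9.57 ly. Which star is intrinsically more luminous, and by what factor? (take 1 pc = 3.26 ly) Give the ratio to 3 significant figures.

Star 1 is more luminous, by a factor of 2.33×10^6.

Star 1: d = 59.3 kpc = 59300 pc
Star 1: M = m − 5 log₁₀ d + 5 = 16.23 − 5·4.7731 + 5 = -2.635
Star 2: d = 9.57 ly / 3.26 = 2.936 pc
Star 2: M = m − 5 log₁₀ d + 5 = 10.62 − 5·0.4677 + 5 = 13.282
ΔM = M_1 − M_2 = -2.635 − (13.282) = -15.917; smaller M is more luminous → Star 1.
L ratio = 10^(0.4 |ΔM|) = 10^6.367 = 2.327×10^6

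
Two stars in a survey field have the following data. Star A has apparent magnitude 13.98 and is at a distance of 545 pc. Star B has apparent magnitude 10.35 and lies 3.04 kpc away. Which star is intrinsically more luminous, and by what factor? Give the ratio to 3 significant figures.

Star B is more luminous, by a factor of 881.

Star A: M = m − 5 log₁₀ d + 5 = 13.98 − 5·2.7364 + 5 = 5.298
Star B: d = 3.04 kpc = 3040 pc
Star B: M = m − 5 log₁₀ d + 5 = 10.35 − 5·3.4829 + 5 = -2.064
ΔM = M_A − M_B = 5.298 − (-2.064) = 7.362; smaller M is more luminous → Star B.
L ratio = 10^(0.4 |ΔM|) = 10^2.945 = 881.0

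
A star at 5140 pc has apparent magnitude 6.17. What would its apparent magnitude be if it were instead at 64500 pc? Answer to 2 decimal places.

m ≈ 11.66

Flux ∝ 1/d², so Δm = 5 log₁₀(d₂/d₁) = 5 log₁₀(64500/5140) = 5.493
m₂ = m₁ + Δm = 6.17 + (5.493) = 11.663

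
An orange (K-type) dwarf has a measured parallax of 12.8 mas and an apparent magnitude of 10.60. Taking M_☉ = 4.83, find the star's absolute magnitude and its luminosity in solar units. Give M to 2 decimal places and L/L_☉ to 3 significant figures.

d = 1/p = 1000/12.8 mas = 78.12 pc
M = m − 5 log₁₀ d + 5 = 10.60 − 5·1.8928 + 5 = 6.136
M − M_☉ = 6.136 − 4.83 = 1.306
L/L_☉ = 10^(−0.4 × 1.306) = 0.3003

M ≈ 6.14; L/L_☉ ≈ 0.300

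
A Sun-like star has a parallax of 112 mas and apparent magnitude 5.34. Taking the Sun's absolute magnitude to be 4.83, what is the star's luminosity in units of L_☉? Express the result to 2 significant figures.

L/L_☉ ≈ 0.50

d = 1/p = 1000/112 mas = 8.929 pc
M = m − 5 log₁₀ d + 5 = 5.34 − 5·0.9508 + 5 = 5.586
M − M_☉ = 5.586 − 4.83 = 0.756
L/L_☉ = 10^(−0.4 × 0.756) = 0.4984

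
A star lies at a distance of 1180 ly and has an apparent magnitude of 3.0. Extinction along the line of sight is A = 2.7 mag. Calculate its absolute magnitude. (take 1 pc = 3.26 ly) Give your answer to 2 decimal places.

M ≈ -7.49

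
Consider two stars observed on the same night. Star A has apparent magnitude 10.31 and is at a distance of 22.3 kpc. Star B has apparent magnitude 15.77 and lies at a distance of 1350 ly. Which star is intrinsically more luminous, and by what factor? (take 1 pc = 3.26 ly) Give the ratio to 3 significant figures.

Star A: d = 22.3 kpc = 22300 pc
Star A: M = m − 5 log₁₀ d + 5 = 10.31 − 5·4.3483 + 5 = -6.432
Star B: d = 1350 ly / 3.26 = 414.1 pc
Star B: M = m − 5 log₁₀ d + 5 = 15.77 − 5·2.6171 + 5 = 7.684
ΔM = M_A − M_B = -6.432 − (7.684) = -14.116; smaller M is more luminous → Star A.
L ratio = 10^(0.4 |ΔM|) = 10^5.646 = 443000

Star A is more luminous, by a factor of 443000.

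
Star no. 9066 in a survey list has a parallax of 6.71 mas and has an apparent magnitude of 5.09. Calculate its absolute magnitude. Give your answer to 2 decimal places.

M ≈ -0.78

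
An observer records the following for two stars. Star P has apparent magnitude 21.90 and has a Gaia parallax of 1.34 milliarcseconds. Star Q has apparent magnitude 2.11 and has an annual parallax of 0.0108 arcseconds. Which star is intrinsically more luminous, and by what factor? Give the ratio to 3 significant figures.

Star P: p = 1.34 mas = 1.34×10^-3″ → d = 1/p = 746.3 pc
Star P: M = m − 5 log₁₀ d + 5 = 21.90 − 5·2.8729 + 5 = 12.536
Star Q: d = 1/p = 1/0.0108″ = 92.59 pc
Star Q: M = m − 5 log₁₀ d + 5 = 2.11 − 5·1.9666 + 5 = -2.723
ΔM = M_P − M_Q = 12.536 − (-2.723) = 15.258; smaller M is more luminous → Star Q.
L ratio = 10^(0.4 |ΔM|) = 10^6.103 = 1.269×10^6

Star Q is more luminous, by a factor of 1.27×10^6.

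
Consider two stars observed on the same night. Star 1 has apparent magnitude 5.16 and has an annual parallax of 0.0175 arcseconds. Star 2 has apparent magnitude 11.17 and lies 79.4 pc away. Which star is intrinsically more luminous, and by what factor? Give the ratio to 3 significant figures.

Star 1: d = 1/p = 1/0.0175″ = 57.14 pc
Star 1: M = m − 5 log₁₀ d + 5 = 5.16 − 5·1.7570 + 5 = 1.375
Star 2: M = m − 5 log₁₀ d + 5 = 11.17 − 5·1.8998 + 5 = 6.671
ΔM = M_1 − M_2 = 1.375 − (6.671) = -5.296; smaller M is more luminous → Star 1.
L ratio = 10^(0.4 |ΔM|) = 10^2.118 = 131.3

Star 1 is more luminous, by a factor of 131.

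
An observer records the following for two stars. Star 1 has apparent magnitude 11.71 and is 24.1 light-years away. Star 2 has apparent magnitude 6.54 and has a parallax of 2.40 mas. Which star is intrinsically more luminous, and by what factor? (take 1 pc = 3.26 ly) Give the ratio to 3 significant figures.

Star 1: d = 24.1 ly / 3.26 = 7.393 pc
Star 1: M = m − 5 log₁₀ d + 5 = 11.71 − 5·0.8688 + 5 = 12.366
Star 2: p = 2.40 mas = 2.40×10^-3″ → d = 1/p = 416.7 pc
Star 2: M = m − 5 log₁₀ d + 5 = 6.54 − 5·2.6198 + 5 = -1.559
ΔM = M_1 − M_2 = 12.366 − (-1.559) = 13.925; smaller M is more luminous → Star 2.
L ratio = 10^(0.4 |ΔM|) = 10^5.570 = 371500

Star 2 is more luminous, by a factor of 372000.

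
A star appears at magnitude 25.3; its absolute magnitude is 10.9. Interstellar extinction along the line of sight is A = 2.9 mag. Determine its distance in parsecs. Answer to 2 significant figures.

d ≈ 2000 pc

m − M = 5 log₁₀(d/10 pc) + A  ⇒  25.3 − (10.9) − 2.9 = 5 log₁₀(d/10)
11.500 = 5 log₁₀(d/10)
log₁₀ d = (m − M − A)/5 + 1 = 3.3000
d = 10^3.3000 = 1995 pc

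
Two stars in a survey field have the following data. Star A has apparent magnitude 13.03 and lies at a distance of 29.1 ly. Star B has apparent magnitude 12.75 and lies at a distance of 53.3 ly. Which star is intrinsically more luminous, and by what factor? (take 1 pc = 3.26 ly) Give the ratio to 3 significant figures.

Star B is more luminous, by a factor of 4.34.

Star A: d = 29.1 ly / 3.26 = 8.926 pc
Star A: M = m − 5 log₁₀ d + 5 = 13.03 − 5·0.9507 + 5 = 13.277
Star B: d = 53.3 ly / 3.26 = 16.35 pc
Star B: M = m − 5 log₁₀ d + 5 = 12.75 − 5·1.2135 + 5 = 11.682
ΔM = M_A − M_B = 13.277 − (11.682) = 1.594; smaller M is more luminous → Star B.
L ratio = 10^(0.4 |ΔM|) = 10^0.638 = 4.342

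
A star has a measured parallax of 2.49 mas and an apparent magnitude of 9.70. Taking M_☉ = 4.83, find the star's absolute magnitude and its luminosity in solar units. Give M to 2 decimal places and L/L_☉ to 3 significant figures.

d = 1/p = 1000/2.49 mas = 401.6 pc
M = m − 5 log₁₀ d + 5 = 9.70 − 5·2.6038 + 5 = 1.681
M − M_☉ = 1.681 − 4.83 = -3.149
L/L_☉ = 10^(−0.4 × -3.149) = 18.18

M ≈ 1.68; L/L_☉ ≈ 18.2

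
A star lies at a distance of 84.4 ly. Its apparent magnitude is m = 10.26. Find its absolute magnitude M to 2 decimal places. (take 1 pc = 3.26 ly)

M ≈ 8.19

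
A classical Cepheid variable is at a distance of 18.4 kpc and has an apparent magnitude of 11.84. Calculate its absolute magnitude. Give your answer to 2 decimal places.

d = 18.4 kpc = 18400 pc
5 log₁₀(d/10 pc) = 5 log₁₀(18400) − 5 = 16.324
M = m − 5 log₁₀(d/10) = 11.84 − 16.324 = -4.484

M ≈ -4.48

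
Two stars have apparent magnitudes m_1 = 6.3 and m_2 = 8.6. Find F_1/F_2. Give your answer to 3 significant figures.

Δm = 6.3 − (8.6) = -2.3
Flux ratio = 10^(−0.4 Δm) = 10^(−0.4 × -2.3) = 10^0.920 = 8.318

F_1/F_2 ≈ 8.32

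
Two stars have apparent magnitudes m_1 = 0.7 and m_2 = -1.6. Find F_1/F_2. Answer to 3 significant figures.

Δm = 0.7 − (-1.6) = 2.3
Flux ratio = 10^(−0.4 Δm) = 10^(−0.4 × 2.3) = 10^-0.920 = 0.1202

F_1/F_2 ≈ 0.120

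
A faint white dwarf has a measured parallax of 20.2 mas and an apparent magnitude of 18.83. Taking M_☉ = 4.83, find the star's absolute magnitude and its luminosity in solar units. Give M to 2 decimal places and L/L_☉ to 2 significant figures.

M ≈ 15.36; L/L_☉ ≈ 6.2×10^-5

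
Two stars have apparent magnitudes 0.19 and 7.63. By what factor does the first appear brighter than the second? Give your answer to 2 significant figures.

Δm = 0.19 − (7.63) = -7.44
Flux ratio = 10^(−0.4 Δm) = 10^(−0.4 × -7.44) = 10^2.976 = 946.2

950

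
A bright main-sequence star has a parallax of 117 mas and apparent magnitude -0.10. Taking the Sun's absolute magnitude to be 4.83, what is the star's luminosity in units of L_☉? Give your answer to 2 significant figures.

d = 1/p = 1000/117 mas = 8.547 pc
M = m − 5 log₁₀ d + 5 = -0.10 − 5·0.9318 + 5 = 0.241
M − M_☉ = 0.241 − 4.83 = -4.589
L/L_☉ = 10^(−0.4 × -4.589) = 68.49

L/L_☉ ≈ 68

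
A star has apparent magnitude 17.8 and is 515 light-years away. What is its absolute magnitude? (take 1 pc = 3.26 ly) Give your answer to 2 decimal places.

M ≈ 11.81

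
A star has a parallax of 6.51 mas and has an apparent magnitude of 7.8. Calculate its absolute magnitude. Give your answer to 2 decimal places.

p = 6.51 mas = 6.51×10^-3″ → d = 1/p = 153.6 pc
5 log₁₀(d/10 pc) = 5 log₁₀(153.6) − 5 = 5.932
M = m − 5 log₁₀(d/10) = 7.8 − 5.932 = 1.868

M ≈ 1.87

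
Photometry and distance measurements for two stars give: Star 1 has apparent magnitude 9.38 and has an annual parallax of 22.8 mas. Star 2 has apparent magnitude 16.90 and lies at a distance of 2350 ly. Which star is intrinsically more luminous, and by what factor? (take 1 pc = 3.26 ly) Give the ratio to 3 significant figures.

Star 1 is more luminous, by a factor of 3.77.

Star 1: p = 22.8 mas = 0.0228″ → d = 1/p = 43.86 pc
Star 1: M = m − 5 log₁₀ d + 5 = 9.38 − 5·1.6421 + 5 = 6.170
Star 2: d = 2350 ly / 3.26 = 720.9 pc
Star 2: M = m − 5 log₁₀ d + 5 = 16.90 − 5·2.8579 + 5 = 7.611
ΔM = M_1 − M_2 = 6.170 − (7.611) = -1.441; smaller M is more luminous → Star 1.
L ratio = 10^(0.4 |ΔM|) = 10^0.576 = 3.771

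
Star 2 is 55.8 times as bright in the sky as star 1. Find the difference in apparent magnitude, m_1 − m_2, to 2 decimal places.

m_1 − m_2 ≈ 4.37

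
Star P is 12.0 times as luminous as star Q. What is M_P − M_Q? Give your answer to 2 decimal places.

M_P − M_Q ≈ -2.70

Pogson: ΔM = −2.5 log₁₀(ratio) = −2.5 log₁₀(12.0) = −2.5 × 1.0792 = -2.698
Star P is brighter, so it has the smaller magnitude: the difference is negative.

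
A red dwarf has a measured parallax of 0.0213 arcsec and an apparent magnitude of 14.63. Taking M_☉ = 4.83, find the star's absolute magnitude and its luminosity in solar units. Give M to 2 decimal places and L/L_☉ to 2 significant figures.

M ≈ 11.27; L/L_☉ ≈ 2.6×10^-3

d = 1/p = 1/0.0213″ = 46.95 pc
M = m − 5 log₁₀ d + 5 = 14.63 − 5·1.6716 + 5 = 11.272
M − M_☉ = 11.272 − 4.83 = 6.442
L/L_☉ = 10^(−0.4 × 6.442) = 2.650×10^-3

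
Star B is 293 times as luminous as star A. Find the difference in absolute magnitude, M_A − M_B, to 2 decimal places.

M_A − M_B ≈ 6.17

Pogson: ΔM = −2.5 log₁₀(ratio) = −2.5 log₁₀(293) = −2.5 × 2.4669 = -6.167
Star B is brighter so has the smaller magnitude: M_A − M_B is positive.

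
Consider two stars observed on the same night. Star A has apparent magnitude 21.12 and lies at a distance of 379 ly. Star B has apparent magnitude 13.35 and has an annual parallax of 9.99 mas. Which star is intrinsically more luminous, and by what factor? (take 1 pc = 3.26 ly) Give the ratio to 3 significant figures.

Star B is more luminous, by a factor of 951.

Star A: d = 379 ly / 3.26 = 116.3 pc
Star A: M = m − 5 log₁₀ d + 5 = 21.12 − 5·2.0654 + 5 = 15.793
Star B: p = 9.99 mas = 9.99×10^-3″ → d = 1/p = 100.1 pc
Star B: M = m − 5 log₁₀ d + 5 = 13.35 − 5·2.0004 + 5 = 8.348
ΔM = M_A − M_B = 15.793 − (8.348) = 7.445; smaller M is more luminous → Star B.
L ratio = 10^(0.4 |ΔM|) = 10^2.978 = 950.7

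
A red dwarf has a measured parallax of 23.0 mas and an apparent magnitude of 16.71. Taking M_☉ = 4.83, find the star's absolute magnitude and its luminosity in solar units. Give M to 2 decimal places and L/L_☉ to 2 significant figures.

M ≈ 13.52; L/L_☉ ≈ 3.3×10^-4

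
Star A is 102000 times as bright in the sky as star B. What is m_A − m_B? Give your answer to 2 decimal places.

m_A − m_B ≈ -12.52

Pogson: Δm = −2.5 log₁₀(ratio) = −2.5 log₁₀(102000) = −2.5 × 5.0086 = -12.522
Star A is brighter, so it has the smaller magnitude: the difference is negative.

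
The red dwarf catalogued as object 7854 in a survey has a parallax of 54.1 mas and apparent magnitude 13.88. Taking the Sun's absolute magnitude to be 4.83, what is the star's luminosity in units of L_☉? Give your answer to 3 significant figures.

d = 1/p = 1000/54.1 mas = 18.48 pc
M = m − 5 log₁₀ d + 5 = 13.88 − 5·1.2668 + 5 = 12.546
M − M_☉ = 12.546 − 4.83 = 7.716
L/L_☉ = 10^(−0.4 × 7.716) = 8.196×10^-4

L/L_☉ ≈ 8.20×10^-4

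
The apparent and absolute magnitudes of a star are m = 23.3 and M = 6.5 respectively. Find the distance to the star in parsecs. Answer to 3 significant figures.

d ≈ 22900 pc

μ = m − M = 16.800
m − M = 5 log₁₀ d − 5
log₁₀ d = (m − M)/5 + 1 = 4.3600
d = 10^4.3600 = 22910 pc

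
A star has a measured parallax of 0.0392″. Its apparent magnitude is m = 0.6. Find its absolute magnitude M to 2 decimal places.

M ≈ -1.43

d = 1/p = 1/0.0392″ = 25.51 pc
5 log₁₀(d/10 pc) = 5 log₁₀(25.51) − 5 = 2.034
M = m − 5 log₁₀(d/10) = 0.6 − 2.034 = -1.434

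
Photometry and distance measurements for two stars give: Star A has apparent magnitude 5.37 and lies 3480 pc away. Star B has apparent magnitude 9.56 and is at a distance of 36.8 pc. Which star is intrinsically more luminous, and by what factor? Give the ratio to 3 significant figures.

Star A is more luminous, by a factor of 424000.

Star A: M = m − 5 log₁₀ d + 5 = 5.37 − 5·3.5416 + 5 = -7.338
Star B: M = m − 5 log₁₀ d + 5 = 9.56 − 5·1.5658 + 5 = 6.731
ΔM = M_A − M_B = -7.338 − (6.731) = -14.069; smaller M is more luminous → Star A.
L ratio = 10^(0.4 |ΔM|) = 10^5.627 = 424100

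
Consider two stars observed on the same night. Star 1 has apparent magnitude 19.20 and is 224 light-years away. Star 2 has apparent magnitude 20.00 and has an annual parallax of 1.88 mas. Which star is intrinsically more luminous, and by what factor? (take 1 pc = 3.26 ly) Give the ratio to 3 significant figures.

Star 2 is more luminous, by a factor of 28.7.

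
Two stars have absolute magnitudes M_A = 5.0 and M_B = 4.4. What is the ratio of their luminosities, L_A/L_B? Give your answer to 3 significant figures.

ΔM = M_A − M_B = 0.6
L_A/L_B = 10^(−0.4 ΔM) = 10^-0.240 = 0.5754

L_A/L_B ≈ 0.575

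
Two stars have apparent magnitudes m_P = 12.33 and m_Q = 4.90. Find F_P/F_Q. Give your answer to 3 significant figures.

F_P/F_Q ≈ 1.07×10^-3

Magnitude difference = 7.43
Flux ratio = 10^(−0.4 Δm) = 10^(−0.4 × 7.43) = 10^-2.972 = 1.067×10^-3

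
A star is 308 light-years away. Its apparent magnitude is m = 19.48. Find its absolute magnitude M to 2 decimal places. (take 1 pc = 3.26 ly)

d = 308 ly / 3.26 = 94.48 pc
5 log₁₀(d/10 pc) = 5 log₁₀(94.48) − 5 = 4.877
M = m − 5 log₁₀(d/10) = 19.48 − 4.877 = 14.603

M ≈ 14.60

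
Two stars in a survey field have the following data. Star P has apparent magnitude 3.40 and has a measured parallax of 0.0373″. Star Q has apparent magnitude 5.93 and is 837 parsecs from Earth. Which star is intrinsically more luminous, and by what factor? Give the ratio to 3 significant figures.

Star P: d = 1/p = 1/0.0373″ = 26.81 pc
Star P: M = m − 5 log₁₀ d + 5 = 3.40 − 5·1.4283 + 5 = 1.259
Star Q: M = m − 5 log₁₀ d + 5 = 5.93 − 5·2.9227 + 5 = -3.684
ΔM = M_P − M_Q = 1.259 − (-3.684) = 4.942; smaller M is more luminous → Star Q.
L ratio = 10^(0.4 |ΔM|) = 10^1.977 = 94.81

Star Q is more luminous, by a factor of 94.8.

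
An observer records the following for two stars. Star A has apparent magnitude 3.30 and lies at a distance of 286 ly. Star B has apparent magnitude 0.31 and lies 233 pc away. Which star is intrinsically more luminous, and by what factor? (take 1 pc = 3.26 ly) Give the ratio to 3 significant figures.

Star A: d = 286 ly / 3.26 = 87.73 pc
Star A: M = m − 5 log₁₀ d + 5 = 3.30 − 5·1.9431 + 5 = -1.416
Star B: M = m − 5 log₁₀ d + 5 = 0.31 − 5·2.3674 + 5 = -6.527
ΔM = M_A − M_B = -1.416 − (-6.527) = 5.111; smaller M is more luminous → Star B.
L ratio = 10^(0.4 |ΔM|) = 10^2.044 = 110.8

Star B is more luminous, by a factor of 111.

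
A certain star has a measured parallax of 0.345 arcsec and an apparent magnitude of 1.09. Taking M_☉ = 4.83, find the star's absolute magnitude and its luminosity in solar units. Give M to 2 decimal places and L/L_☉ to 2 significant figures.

M ≈ 3.78; L/L_☉ ≈ 2.6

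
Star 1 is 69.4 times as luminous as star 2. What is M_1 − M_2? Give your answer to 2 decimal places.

M_1 − M_2 ≈ -4.60

Pogson: ΔM = −2.5 log₁₀(ratio) = −2.5 log₁₀(69.4) = −2.5 × 1.8414 = -4.603
Star 1 is brighter, so it has the smaller magnitude: the difference is negative.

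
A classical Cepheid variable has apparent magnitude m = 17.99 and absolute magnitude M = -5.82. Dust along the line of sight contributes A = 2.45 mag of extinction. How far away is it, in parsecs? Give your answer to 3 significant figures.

m − M = 5 log₁₀(d/10 pc) + A  ⇒  17.99 − (-5.82) − 2.45 = 5 log₁₀(d/10)
21.360 = 5 log₁₀(d/10)
log₁₀ d = (m − M − A)/5 + 1 = 5.2720
d = 10^5.2720 = 187100 pc

d ≈ 187000 pc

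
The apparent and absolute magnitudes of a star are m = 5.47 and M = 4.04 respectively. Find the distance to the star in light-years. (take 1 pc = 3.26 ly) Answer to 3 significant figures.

d ≈ 63.0 ly

μ = m − M = 1.430
m − M = 5 log₁₀ d − 5
log₁₀ d = (m − M)/5 + 1 = 1.2860
d = 10^1.2860 = 19.32 pc
= 62.98 ly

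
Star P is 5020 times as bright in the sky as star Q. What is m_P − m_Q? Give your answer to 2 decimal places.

m_P − m_Q ≈ -9.25

Pogson: Δm = −2.5 log₁₀(ratio) = −2.5 log₁₀(5020) = −2.5 × 3.7007 = -9.252
Star P is brighter, so it has the smaller magnitude: the difference is negative.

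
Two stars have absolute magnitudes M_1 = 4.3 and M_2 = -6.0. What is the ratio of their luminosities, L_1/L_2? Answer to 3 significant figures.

L_1/L_2 ≈ 7.59×10^-5

ΔM = M_1 − M_2 = 10.3
L_1/L_2 = 10^(−0.4 ΔM) = 10^-4.120 = 7.586×10^-5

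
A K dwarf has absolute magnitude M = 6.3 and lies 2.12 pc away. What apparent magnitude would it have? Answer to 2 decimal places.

m = M + 5 log₁₀ d − 5 = 6.3 + 5·0.3263 − 5 = 2.932

m ≈ 2.93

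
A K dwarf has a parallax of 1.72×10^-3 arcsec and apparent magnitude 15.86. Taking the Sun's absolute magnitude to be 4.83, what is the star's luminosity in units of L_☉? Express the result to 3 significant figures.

L/L_☉ ≈ 0.131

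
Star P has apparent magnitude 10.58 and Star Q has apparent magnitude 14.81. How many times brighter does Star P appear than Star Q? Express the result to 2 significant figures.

Magnitude difference = -4.23
Flux ratio = 10^(−0.4 Δm) = 10^(−0.4 × -4.23) = 10^1.692 = 49.20

49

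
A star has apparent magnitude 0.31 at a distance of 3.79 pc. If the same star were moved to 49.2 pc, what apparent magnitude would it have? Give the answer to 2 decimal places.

m ≈ 5.88

Flux ∝ 1/d², so Δm = 5 log₁₀(d₂/d₁) = 5 log₁₀(49.2/3.79) = 5.567
m₂ = m₁ + Δm = 0.31 + (5.567) = 5.877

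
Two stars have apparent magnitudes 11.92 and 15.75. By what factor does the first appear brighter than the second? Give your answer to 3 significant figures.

Magnitude difference = -3.83
Flux ratio = 10^(−0.4 Δm) = 10^(−0.4 × -3.83) = 10^1.532 = 34.04

34.0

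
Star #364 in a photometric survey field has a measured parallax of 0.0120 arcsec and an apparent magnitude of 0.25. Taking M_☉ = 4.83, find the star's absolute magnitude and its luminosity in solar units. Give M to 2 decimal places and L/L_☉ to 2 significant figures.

d = 1/p = 1/0.0120″ = 83.33 pc
M = m − 5 log₁₀ d + 5 = 0.25 − 5·1.9208 + 5 = -4.354
M − M_☉ = -4.354 − 4.83 = -9.184
L/L_☉ = 10^(−0.4 × -9.184) = 4717

M ≈ -4.35; L/L_☉ ≈ 4700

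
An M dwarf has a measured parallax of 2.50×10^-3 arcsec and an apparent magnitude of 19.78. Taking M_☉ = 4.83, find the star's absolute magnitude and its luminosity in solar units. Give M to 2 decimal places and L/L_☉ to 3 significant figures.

M ≈ 11.77; L/L_☉ ≈ 1.68×10^-3

d = 1/p = 1/2.50×10^-3″ = 400.0 pc
M = m − 5 log₁₀ d + 5 = 19.78 − 5·2.6021 + 5 = 11.770
M − M_☉ = 11.770 − 4.83 = 6.940
L/L_☉ = 10^(−0.4 × 6.940) = 1.675×10^-3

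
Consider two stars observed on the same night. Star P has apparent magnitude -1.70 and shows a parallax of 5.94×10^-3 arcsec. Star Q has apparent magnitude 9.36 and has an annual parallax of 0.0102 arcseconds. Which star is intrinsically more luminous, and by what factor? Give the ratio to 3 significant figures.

Star P is more luminous, by a factor of 78300.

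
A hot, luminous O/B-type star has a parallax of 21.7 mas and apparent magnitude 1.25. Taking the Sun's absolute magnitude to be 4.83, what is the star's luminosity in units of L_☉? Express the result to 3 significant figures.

L/L_☉ ≈ 574

d = 1/p = 1000/21.7 mas = 46.08 pc
M = m − 5 log₁₀ d + 5 = 1.25 − 5·1.6635 + 5 = -2.068
M − M_☉ = -2.068 − 4.83 = -6.898
L/L_☉ = 10^(−0.4 × -6.898) = 574.2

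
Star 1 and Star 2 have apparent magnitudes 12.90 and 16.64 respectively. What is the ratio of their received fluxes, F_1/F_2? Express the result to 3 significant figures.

Δm = 12.90 − (16.64) = -3.74
Flux ratio = 10^(−0.4 Δm) = 10^(−0.4 × -3.74) = 10^1.496 = 31.33

F_1/F_2 ≈ 31.3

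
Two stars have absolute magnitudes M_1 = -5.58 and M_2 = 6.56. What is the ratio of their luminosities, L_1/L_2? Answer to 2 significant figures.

ΔM = M_1 − M_2 = -12.14
L_1/L_2 = 10^(−0.4 ΔM) = 10^4.856 = 71780

L_1/L_2 ≈ 72000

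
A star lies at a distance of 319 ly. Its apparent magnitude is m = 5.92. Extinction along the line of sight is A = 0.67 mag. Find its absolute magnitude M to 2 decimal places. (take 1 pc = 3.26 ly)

M ≈ 0.30

d = 319 ly / 3.26 = 97.85 pc
5 log₁₀(d/10 pc) = 5 log₁₀(97.85) − 5 = 4.953
M = m − 5 log₁₀(d/10) − A = 5.92 − 4.953 − 0.67 = 0.297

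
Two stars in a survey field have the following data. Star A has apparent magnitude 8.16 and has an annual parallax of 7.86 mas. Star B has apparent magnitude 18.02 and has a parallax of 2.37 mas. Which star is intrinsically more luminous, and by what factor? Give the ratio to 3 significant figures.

Star A is more luminous, by a factor of 799.

Star A: p = 7.86 mas = 7.86×10^-3″ → d = 1/p = 127.2 pc
Star A: M = m − 5 log₁₀ d + 5 = 8.16 − 5·2.1046 + 5 = 2.637
Star B: p = 2.37 mas = 2.37×10^-3″ → d = 1/p = 421.9 pc
Star B: M = m − 5 log₁₀ d + 5 = 18.02 − 5·2.6253 + 5 = 9.894
ΔM = M_A − M_B = 2.637 − (9.894) = -7.257; smaller M is more luminous → Star A.
L ratio = 10^(0.4 |ΔM|) = 10^2.903 = 799.2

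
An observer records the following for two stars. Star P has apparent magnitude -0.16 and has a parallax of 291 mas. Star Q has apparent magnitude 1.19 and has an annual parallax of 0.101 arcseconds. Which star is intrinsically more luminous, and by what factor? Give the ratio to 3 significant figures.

Star P: p = 291 mas = 0.291″ → d = 1/p = 3.436 pc
Star P: M = m − 5 log₁₀ d + 5 = -0.16 − 5·0.5361 + 5 = 2.159
Star Q: d = 1/p = 1/0.101″ = 9.901 pc
Star Q: M = m − 5 log₁₀ d + 5 = 1.19 − 5·0.9957 + 5 = 1.212
ΔM = M_P − M_Q = 2.159 − (1.212) = 0.948; smaller M is more luminous → Star Q.
L ratio = 10^(0.4 |ΔM|) = 10^0.379 = 2.394

Star Q is more luminous, by a factor of 2.39.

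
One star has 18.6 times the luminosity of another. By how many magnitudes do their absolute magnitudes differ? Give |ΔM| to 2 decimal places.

Pogson: ΔM = −2.5 log₁₀(ratio) = −2.5 log₁₀(18.6) = −2.5 × 1.2695 = -3.174

|ΔM| ≈ 3.17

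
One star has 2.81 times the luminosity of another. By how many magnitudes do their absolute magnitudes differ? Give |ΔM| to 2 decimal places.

Pogson: ΔM = −2.5 log₁₀(ratio) = −2.5 log₁₀(2.81) = −2.5 × 0.4487 = -1.122

|ΔM| ≈ 1.12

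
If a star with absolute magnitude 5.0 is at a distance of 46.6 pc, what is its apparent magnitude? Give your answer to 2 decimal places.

m ≈ 8.34

m = M + 5 log₁₀ d − 5 = 5.0 + 5·1.6684 − 5 = 8.342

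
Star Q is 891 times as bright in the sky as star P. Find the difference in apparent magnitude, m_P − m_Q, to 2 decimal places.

m_P − m_Q ≈ 7.37

Pogson: Δm = −2.5 log₁₀(ratio) = −2.5 log₁₀(891) = −2.5 × 2.9499 = -7.375
Star Q is brighter so has the smaller magnitude: m_P − m_Q is positive.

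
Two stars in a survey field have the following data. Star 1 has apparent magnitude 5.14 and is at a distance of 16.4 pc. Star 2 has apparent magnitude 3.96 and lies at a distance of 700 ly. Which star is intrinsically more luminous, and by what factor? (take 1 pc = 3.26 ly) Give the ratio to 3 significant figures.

Star 2 is more luminous, by a factor of 508.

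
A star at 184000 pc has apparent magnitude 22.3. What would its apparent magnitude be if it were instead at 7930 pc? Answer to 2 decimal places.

m ≈ 15.47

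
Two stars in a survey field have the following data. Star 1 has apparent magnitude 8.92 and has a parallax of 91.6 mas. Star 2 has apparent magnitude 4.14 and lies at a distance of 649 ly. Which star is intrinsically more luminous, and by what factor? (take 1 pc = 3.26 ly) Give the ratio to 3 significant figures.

Star 2 is more luminous, by a factor of 27200.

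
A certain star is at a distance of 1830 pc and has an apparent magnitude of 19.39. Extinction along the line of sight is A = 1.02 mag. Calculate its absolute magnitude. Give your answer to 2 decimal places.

M ≈ 7.06

5 log₁₀(d/10 pc) = 5 log₁₀(1830) − 5 = 11.312
M = m − 5 log₁₀(d/10) − A = 19.39 − 11.312 − 1.02 = 7.058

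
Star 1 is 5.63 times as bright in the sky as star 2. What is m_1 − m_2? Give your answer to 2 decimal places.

m_1 − m_2 ≈ -1.88

Pogson: Δm = −2.5 log₁₀(ratio) = −2.5 log₁₀(5.63) = −2.5 × 0.7505 = -1.876
Star 1 is brighter, so it has the smaller magnitude: the difference is negative.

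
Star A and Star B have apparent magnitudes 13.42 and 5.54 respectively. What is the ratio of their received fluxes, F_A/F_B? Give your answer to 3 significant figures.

Magnitude difference = 7.88
Flux ratio = 10^(−0.4 Δm) = 10^(−0.4 × 7.88) = 10^-3.152 = 7.047×10^-4

F_A/F_B ≈ 7.05×10^-4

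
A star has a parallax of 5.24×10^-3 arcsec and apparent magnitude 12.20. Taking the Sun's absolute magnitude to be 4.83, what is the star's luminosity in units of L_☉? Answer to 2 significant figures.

L/L_☉ ≈ 0.41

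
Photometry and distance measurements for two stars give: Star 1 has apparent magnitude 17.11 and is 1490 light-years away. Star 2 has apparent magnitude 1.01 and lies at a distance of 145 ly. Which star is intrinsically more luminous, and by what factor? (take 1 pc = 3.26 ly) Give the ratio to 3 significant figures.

Star 1: d = 1490 ly / 3.26 = 457.1 pc
Star 1: M = m − 5 log₁₀ d + 5 = 17.11 − 5·2.6600 + 5 = 8.810
Star 2: d = 145 ly / 3.26 = 44.48 pc
Star 2: M = m − 5 log₁₀ d + 5 = 1.01 − 5·1.6482 + 5 = -2.231
ΔM = M_1 − M_2 = 8.810 − (-2.231) = 11.041; smaller M is more luminous → Star 2.
L ratio = 10^(0.4 |ΔM|) = 10^4.416 = 26080

Star 2 is more luminous, by a factor of 26100.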